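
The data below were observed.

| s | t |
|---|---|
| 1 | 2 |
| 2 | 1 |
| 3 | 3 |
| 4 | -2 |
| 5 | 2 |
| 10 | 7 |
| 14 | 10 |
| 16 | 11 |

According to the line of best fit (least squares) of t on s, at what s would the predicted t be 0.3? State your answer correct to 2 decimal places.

1.47

n = 8, Σx = 55, Σy = 34, Σxy = 401, Σx² = 607
Sxx = Σx² − (Σx)²/n = 607 − 378.125 = 228.875
Sxy = Σxy − (Σx)(Σy)/n = 401 − 233.75 = 167.25
b = Sxy/Sxx = 167.25/228.875 = 0.730748
a = ȳ − b·x̄ = 4.25 − 0.730748·6.875 = -0.773894
Set a + b·x = 0.3: x = (0.3 − (-0.773894)) / 0.730748 = 1.469581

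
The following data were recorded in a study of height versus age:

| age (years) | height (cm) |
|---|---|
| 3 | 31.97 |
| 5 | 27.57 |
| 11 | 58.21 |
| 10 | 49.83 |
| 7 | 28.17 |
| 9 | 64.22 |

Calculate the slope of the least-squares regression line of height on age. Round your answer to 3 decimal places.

4.163

n = 6, Σx = 45, Σy = 259.97, Σxy = 2147.54, Σx² = 385
Sxx = Σx² − (Σx)²/n = 385 − 337.5 = 47.5
Sxy = Σxy − (Σx)(Σy)/n = 2147.54 − 1949.775 = 197.765
b = Sxy/Sxx = 197.765/47.5 = 4.163474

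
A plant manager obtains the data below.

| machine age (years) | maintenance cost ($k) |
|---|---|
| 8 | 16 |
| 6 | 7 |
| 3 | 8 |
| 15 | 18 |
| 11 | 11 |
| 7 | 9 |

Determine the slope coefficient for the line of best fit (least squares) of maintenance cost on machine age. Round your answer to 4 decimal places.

0.8359

n = 6, Σx = 50, Σy = 69, Σxy = 648, Σx² = 504
Sxx = Σx² − (Σx)²/n = 504 − 416.666667 = 87.333333
Sxy = Σxy − (Σx)(Σy)/n = 648 − 575 = 73
b = Sxy/Sxx = 73/87.333333 = 0.835878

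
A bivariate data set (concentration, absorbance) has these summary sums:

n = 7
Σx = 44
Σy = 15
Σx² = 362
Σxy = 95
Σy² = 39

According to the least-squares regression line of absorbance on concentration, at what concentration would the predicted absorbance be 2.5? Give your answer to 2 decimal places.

49.00

Sxx = Σx² − (Σx)²/n = 362 − 276.571429 = 85.428571
Sxy = Σxy − (Σx)(Σy)/n = 95 − 94.285714 = 0.714286
b = Sxy/Sxx = 0.714286/85.428571 = 0.008361
a = ȳ − b·x̄ = 2.142857 − 0.008361·6.285714 = 2.090301
Set a + b·x = 2.5: x = (2.5 − 2.090301) / 0.008361 = 49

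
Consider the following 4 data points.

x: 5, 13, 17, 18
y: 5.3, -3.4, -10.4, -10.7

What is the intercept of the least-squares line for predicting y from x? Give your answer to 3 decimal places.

n = 4, Σx = 53, Σy = -19.2, Σxy = -387.1, Σx² = 807
Sxx = Σx² − (Σx)²/n = 807 − 702.25 = 104.75
Sxy = Σxy − (Σx)(Σy)/n = -387.1 − (-254.4) = -132.7
b = Sxy/Sxx = -132.7/104.75 = -1.266826
a = ȳ − b·x̄ = -4.8 − (-1.266826)·13.25 = 11.985442

11.985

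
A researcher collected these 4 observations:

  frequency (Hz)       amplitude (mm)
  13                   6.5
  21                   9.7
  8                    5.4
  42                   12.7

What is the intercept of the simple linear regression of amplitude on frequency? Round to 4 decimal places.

n = 4, Σx = 84, Σy = 34.3, Σxy = 864.8, Σx² = 2438
Sxx = Σx² − (Σx)²/n = 2438 − 1764 = 674
Sxy = Σxy − (Σx)(Σy)/n = 864.8 − 720.3 = 144.5
b = Sxy/Sxx = 144.5/674 = 0.214392
a = ȳ − b·x̄ = 8.575 − 0.214392·21 = 4.072774

4.0728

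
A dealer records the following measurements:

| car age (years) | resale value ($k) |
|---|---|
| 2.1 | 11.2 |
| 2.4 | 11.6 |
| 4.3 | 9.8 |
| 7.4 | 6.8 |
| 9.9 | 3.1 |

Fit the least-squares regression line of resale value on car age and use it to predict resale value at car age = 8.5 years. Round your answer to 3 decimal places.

n = 5, Σx = 26.1, Σy = 42.5, Σxy = 174.51, Σx² = 181.43
Sxx = Σx² − (Σx)²/n = 181.43 − 136.242 = 45.188
Sxy = Σxy − (Σx)(Σy)/n = 174.51 − 221.85 = -47.34
b = Sxy/Sxx = -47.34/45.188 = -1.047623
a = ȳ − b·x̄ = 8.5 − (-1.047623)·5.22 = 13.968593
ŷ(8.5) = a + b·8.5 = 13.968593 + (-1.047623)·8.5 = 5.063796

5.064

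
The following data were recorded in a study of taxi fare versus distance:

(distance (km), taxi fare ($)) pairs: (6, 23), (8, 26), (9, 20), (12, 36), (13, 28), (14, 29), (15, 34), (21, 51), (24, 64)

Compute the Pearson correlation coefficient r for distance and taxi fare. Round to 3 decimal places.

0.934

n = 9, Σx = 122, Σy = 311, Σxy = 4845, Σx² = 1932, Σy² = 12379
Sxx = Σx² − (Σx)²/n = 1932 − 1653.777778 = 278.222222
Sxy = Σxy − (Σx)(Σy)/n = 4845 − 4215.777778 = 629.222222
Syy = Σy² − (Σy)²/n = 12379 − 10746.777778 = 1632.222222
r = Sxy/√(Sxx·Syy) = 629.222222/√(454120.493827) = 629.222222/673.884629 = 0.933724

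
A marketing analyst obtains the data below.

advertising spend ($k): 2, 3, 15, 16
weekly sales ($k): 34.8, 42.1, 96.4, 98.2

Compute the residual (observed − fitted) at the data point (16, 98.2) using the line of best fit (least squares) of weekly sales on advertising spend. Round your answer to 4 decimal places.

-1.3644

n = 4, Σx = 36, Σy = 271.5, Σxy = 3213.1, Σx² = 494
Sxx = Σx² − (Σx)²/n = 494 − 324 = 170
Sxy = Σxy − (Σx)(Σy)/n = 3213.1 − 2443.5 = 769.6
b = Sxy/Sxx = 769.6/170 = 4.527059
a = ȳ − b·x̄ = 67.875 − 4.527059·9 = 27.131471
ŷ(16) = 27.131471 + 4.527059·16 = 99.564412
residual = y − ŷ = 98.2 − 99.564412 = -1.364412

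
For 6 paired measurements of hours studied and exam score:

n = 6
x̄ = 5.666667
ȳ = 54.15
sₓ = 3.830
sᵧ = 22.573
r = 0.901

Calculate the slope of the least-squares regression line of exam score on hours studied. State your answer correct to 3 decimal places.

b = r · sᵧ/sₓ = 0.901 · 22.573/3.83 = 5.310254

5.310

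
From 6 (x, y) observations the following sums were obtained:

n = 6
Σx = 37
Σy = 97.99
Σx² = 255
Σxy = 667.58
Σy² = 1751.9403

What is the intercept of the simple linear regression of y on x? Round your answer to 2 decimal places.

1.78

Sxx = Σx² − (Σx)²/n = 255 − 228.166667 = 26.833333
Sxy = Σxy − (Σx)(Σy)/n = 667.58 − 604.271667 = 63.308333
b = Sxy/Sxx = 63.308333/26.833333 = 2.359317
a = ȳ − b·x̄ = 16.331667 − 2.359317·6.166667 = 1.782547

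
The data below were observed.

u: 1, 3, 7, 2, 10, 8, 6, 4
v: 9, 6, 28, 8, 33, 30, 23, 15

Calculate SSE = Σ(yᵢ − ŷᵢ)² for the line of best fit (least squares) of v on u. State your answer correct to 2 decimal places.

n = 8, Σx = 41, Σy = 152, Σxy = 1007, Σx² = 279, Σy² = 3708
Sxx = Σx² − (Σx)²/n = 279 − 210.125 = 68.875
Sxy = Σxy − (Σx)(Σy)/n = 1007 − 779 = 228
Syy = Σy² − (Σy)²/n = 3708 − 2888 = 820
b = Sxy/Sxx = 228/68.875 = 3.310345
SSE = Syy − b·Sxy = 820 − 3.310345·228 = 65.241379

65.24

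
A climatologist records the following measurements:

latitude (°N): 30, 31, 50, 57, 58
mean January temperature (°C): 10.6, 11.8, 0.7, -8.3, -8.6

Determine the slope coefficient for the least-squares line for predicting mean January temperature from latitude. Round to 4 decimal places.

n = 5, Σx = 226, Σy = 6.2, Σxy = -253.1, Σx² = 10974
Sxx = Σx² − (Σx)²/n = 10974 − 10215.2 = 758.8
Sxy = Σxy − (Σx)(Σy)/n = -253.1 − 280.24 = -533.34
b = Sxy/Sxx = -533.34/758.8 = -0.702873

-0.7029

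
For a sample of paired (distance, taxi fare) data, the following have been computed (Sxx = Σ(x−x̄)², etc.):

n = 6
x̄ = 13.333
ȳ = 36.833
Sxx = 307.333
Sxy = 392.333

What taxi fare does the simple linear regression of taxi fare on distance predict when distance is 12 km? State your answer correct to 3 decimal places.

35.131

b = Sxy/Sxx = 392.333/307.333 = 1.276573
a = ȳ − b·x̄ = 36.833 − 1.276573·13.333 = 19.812453
ŷ(12) = a + b·12 = 19.812453 + 1.276573·12 = 35.131328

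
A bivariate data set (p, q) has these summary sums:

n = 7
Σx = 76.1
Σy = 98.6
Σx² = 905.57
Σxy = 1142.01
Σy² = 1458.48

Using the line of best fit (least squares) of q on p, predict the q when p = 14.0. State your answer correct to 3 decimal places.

Sxx = Σx² − (Σx)²/n = 905.57 − 827.315714 = 78.254286
Sxy = Σxy − (Σx)(Σy)/n = 1142.01 − 1071.922857 = 70.087143
b = Sxy/Sxx = 70.087143/78.254286 = 0.895633
a = ȳ − b·x̄ = 14.085714 − 0.895633·10.871429 = 4.348901
ŷ(14.0) = a + b·14.0 = 4.348901 + 0.895633·14 = 16.887767

16.888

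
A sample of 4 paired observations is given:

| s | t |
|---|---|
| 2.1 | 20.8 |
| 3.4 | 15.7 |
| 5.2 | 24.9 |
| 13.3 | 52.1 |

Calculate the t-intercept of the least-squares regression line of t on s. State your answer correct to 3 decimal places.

9.524

n = 4, Σx = 24, Σy = 113.5, Σxy = 919.47, Σx² = 219.9
Sxx = Σx² − (Σx)²/n = 219.9 − 144 = 75.9
Sxy = Σxy − (Σx)(Σy)/n = 919.47 − 681 = 238.47
b = Sxy/Sxx = 238.47/75.9 = 3.141897
a = ȳ − b·x̄ = 28.375 − 3.141897·6 = 9.523617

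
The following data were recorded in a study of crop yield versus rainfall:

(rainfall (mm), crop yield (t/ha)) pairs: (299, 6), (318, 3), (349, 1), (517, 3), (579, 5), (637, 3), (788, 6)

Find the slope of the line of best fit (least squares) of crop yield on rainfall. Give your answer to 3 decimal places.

0.004

n = 7, Σx = 3487, Σy = 27, Σxy = 14182, Σx² = 1941569
Sxx = Σx² − (Σx)²/n = 1941569 − 1737024.142857 = 204544.857143
Sxy = Σxy − (Σx)(Σy)/n = 14182 − 13449.857143 = 732.142857
b = Sxy/Sxx = 732.142857/204544.857143 = 0.003579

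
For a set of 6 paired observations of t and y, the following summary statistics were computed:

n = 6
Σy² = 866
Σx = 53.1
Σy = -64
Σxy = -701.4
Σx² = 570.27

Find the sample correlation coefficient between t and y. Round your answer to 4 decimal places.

-0.9954

Sxx = Σx² − (Σx)²/n = 570.27 − 469.935 = 100.335
Sxy = Σxy − (Σx)(Σy)/n = -701.4 − (-566.4) = -135
Syy = Σy² − (Σy)²/n = 866 − 682.666667 = 183.333333
r = Sxy/√(Sxx·Syy) = -135/√(18394.75) = -135/135.627247 = -0.995375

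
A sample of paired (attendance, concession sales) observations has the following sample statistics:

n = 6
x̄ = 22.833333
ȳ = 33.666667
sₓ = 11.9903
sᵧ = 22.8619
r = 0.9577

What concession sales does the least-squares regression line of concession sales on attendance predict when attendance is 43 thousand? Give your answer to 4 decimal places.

b = r · sᵧ/sₓ = 0.9577 · 22.8619/11.9903 = 1.826046
a = ȳ − b·x̄ = 33.666667 − 1.826046·22.833333 = -8.028054
ŷ(43) = a + b·43 = -8.028054 + 1.826046·43 = 70.491932

70.4919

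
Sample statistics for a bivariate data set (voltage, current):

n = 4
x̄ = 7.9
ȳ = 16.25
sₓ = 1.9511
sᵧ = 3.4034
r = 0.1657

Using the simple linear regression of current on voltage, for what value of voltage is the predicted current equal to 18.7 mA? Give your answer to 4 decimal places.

b = r · sᵧ/sₓ = 0.1657 · 3.4034/1.9511 = 0.289039
a = ȳ − b·x̄ = 16.25 − 0.289039·7.9 = 13.966594
Set a + b·x = 18.7: x = (18.7 − 13.966594) / 0.289039 = 16.376374

16.3764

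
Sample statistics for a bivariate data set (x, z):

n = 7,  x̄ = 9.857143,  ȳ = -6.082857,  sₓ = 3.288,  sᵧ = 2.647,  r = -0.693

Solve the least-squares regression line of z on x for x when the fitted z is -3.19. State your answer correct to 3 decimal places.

b = r · sᵧ/sₓ = -0.693 · 2.647/3.288 = -0.557899
a = ȳ − b·x̄ = -6.082857 − (-0.557899)·9.857143 = -0.583570
Set a + b·x = -3.19: x = (-3.19 − (-0.583570)) / (-0.557899) = 4.671870

4.672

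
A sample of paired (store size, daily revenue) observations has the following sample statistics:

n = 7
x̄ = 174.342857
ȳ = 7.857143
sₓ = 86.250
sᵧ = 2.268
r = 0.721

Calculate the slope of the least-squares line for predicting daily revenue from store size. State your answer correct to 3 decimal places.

0.019

b = r · sᵧ/sₓ = 0.721 · 2.268/86.25 = 0.018959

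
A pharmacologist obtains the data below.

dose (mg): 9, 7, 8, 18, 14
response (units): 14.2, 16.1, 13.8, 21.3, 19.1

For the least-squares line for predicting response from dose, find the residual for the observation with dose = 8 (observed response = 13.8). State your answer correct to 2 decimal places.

n = 5, Σx = 56, Σy = 84.5, Σxy = 1001.7, Σx² = 714
Sxx = Σx² − (Σx)²/n = 714 − 627.2 = 86.8
Sxy = Σxy − (Σx)(Σy)/n = 1001.7 − 946.4 = 55.3
b = Sxy/Sxx = 55.3/86.8 = 0.637097
a = ȳ − b·x̄ = 16.9 − 0.637097·11.2 = 9.764516
ŷ(8) = 9.764516 + 0.637097·8 = 14.861290
residual = y − ŷ = 13.8 − 14.861290 = -1.061290

-1.06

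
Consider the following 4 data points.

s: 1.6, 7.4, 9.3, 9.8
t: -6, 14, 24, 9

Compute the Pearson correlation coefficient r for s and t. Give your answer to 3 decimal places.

0.832

n = 4, Σx = 28.1, Σy = 41, Σxy = 405.4, Σx² = 239.85, Σy² = 889
Sxx = Σx² − (Σx)²/n = 239.85 − 197.4025 = 42.4475
Sxy = Σxy − (Σx)(Σy)/n = 405.4 − 288.025 = 117.375
Syy = Σy² − (Σy)²/n = 889 − 420.25 = 468.75
r = Sxy/√(Sxx·Syy) = 117.375/√(19897.265625) = 117.375/141.057668 = 0.832106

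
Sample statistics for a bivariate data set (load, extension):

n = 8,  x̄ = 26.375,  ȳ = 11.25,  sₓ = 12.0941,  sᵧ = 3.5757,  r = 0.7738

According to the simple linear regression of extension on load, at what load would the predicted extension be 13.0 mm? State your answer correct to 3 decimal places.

34.024

b = r · sᵧ/sₓ = 0.7738 · 3.5757/12.0941 = 0.228779
a = ȳ − b·x̄ = 11.25 − 0.228779·26.375 = 5.215953
Set a + b·x = 13.0: x = (13.0 − 5.215953) / 0.228779 = 34.024302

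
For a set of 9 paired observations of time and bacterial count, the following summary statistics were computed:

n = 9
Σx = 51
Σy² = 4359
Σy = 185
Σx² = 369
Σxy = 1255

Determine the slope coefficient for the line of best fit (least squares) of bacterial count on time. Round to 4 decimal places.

2.5833

Sxx = Σx² − (Σx)²/n = 369 − 289 = 80
Sxy = Σxy − (Σx)(Σy)/n = 1255 − 1048.333333 = 206.666667
b = Sxy/Sxx = 206.666667/80 = 2.583333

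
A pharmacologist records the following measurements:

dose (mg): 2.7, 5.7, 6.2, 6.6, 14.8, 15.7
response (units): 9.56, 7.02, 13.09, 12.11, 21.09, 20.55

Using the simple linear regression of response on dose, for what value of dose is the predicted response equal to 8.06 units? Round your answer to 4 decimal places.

2.8161

n = 6, Σx = 51.7, Σy = 83.42, Σxy = 861.677, Σx² = 587.31
Sxx = Σx² − (Σx)²/n = 587.31 − 445.481667 = 141.828333
Sxy = Σxy − (Σx)(Σy)/n = 861.677 − 718.802333 = 142.874667
b = Sxy/Sxx = 142.874667/141.828333 = 1.007377
a = ȳ − b·x̄ = 13.903333 − 1.007377·8.616667 = 5.223098
Set a + b·x = 8.06: x = (8.06 − 5.223098) / 1.007377 = 2.816127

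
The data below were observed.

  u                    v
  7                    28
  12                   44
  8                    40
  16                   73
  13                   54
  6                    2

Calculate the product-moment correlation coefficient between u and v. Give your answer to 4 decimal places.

0.9217

n = 6, Σx = 62, Σy = 241, Σxy = 2926, Σx² = 718, Σy² = 12569
Sxx = Σx² − (Σx)²/n = 718 − 640.666667 = 77.333333
Sxy = Σxy − (Σx)(Σy)/n = 2926 − 2490.333333 = 435.666667
Syy = Σy² − (Σy)²/n = 12569 − 9680.166667 = 2888.833333
r = Sxy/√(Sxx·Syy) = 435.666667/√(223403.111111) = 435.666667/472.655383 = 0.921743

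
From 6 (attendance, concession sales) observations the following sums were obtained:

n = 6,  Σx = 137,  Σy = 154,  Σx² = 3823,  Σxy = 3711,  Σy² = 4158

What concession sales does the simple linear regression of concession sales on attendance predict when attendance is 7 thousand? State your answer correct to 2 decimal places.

Sxx = Σx² − (Σx)²/n = 3823 − 3128.166667 = 694.833333
Sxy = Σxy − (Σx)(Σy)/n = 3711 − 3516.333333 = 194.666667
b = Sxy/Sxx = 194.666667/694.833333 = 0.280163
a = ȳ − b·x̄ = 25.666667 − 0.280163·22.833333 = 19.269609
ŷ(7) = a + b·7 = 19.269609 + 0.280163·7 = 21.230751

21.23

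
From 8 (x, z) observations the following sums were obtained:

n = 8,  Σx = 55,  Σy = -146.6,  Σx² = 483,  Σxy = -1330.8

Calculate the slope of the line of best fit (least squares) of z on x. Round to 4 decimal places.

-3.0791

Sxx = Σx² − (Σx)²/n = 483 − 378.125 = 104.875
Sxy = Σxy − (Σx)(Σy)/n = -1330.8 − (-1007.875) = -322.925
b = Sxy/Sxx = -322.925/104.875 = -3.079142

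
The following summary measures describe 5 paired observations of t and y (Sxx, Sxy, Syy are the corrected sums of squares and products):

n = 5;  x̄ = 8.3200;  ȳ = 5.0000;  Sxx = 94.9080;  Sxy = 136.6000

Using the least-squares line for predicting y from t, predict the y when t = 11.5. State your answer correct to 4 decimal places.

b = Sxy/Sxx = 136.6/94.908 = 1.439289
a = ȳ − b·x̄ = 5 − 1.439289·8.32 = -6.974881
ŷ(11.5) = a + b·11.5 = -6.974881 + 1.439289·11.5 = 9.576938

9.5769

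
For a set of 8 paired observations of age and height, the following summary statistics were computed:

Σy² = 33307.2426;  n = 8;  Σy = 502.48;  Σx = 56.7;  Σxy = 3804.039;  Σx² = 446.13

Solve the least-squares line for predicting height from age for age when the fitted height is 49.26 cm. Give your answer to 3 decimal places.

4.616

Sxx = Σx² − (Σx)²/n = 446.13 − 401.86125 = 44.26875
Sxy = Σxy − (Σx)(Σy)/n = 3804.039 − 3561.327 = 242.712
b = Sxy/Sxx = 242.712/44.26875 = 5.482694
a = ȳ − b·x̄ = 62.81 − 5.482694·7.0875 = 23.951408
Set a + b·x = 49.26: x = (49.26 − 23.951408) / 5.482694 = 4.616087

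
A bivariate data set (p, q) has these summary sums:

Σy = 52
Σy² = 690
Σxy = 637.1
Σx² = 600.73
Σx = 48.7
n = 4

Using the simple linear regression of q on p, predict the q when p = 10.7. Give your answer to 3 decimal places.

Sxx = Σx² − (Σx)²/n = 600.73 − 592.9225 = 7.8075
Sxy = Σxy − (Σx)(Σy)/n = 637.1 − 633.1 = 4
b = Sxy/Sxx = 4/7.8075 = 0.512328
a = ȳ − b·x̄ = 13 − 0.512328·12.175 = 6.762408
ŷ(10.7) = a + b·10.7 = 6.762408 + 0.512328·10.7 = 12.244316

12.244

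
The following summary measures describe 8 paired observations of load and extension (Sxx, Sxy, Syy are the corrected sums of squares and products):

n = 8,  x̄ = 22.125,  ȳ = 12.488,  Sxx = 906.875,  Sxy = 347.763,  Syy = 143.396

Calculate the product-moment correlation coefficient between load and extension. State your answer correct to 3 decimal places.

0.964

r = Sxy/√(Sxx·Syy) = 347.763/√(130042.2475) = 347.763/360.613710 = 0.964364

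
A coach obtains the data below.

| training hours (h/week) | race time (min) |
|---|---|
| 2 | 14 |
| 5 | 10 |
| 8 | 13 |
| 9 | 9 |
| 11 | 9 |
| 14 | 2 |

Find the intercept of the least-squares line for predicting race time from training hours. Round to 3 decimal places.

16.288

n = 6, Σx = 49, Σy = 57, Σxy = 390, Σx² = 491
Sxx = Σx² − (Σx)²/n = 491 − 400.166667 = 90.833333
Sxy = Σxy − (Σx)(Σy)/n = 390 − 465.5 = -75.5
b = Sxy/Sxx = -75.5/90.833333 = -0.831193
a = ȳ − b·x̄ = 9.5 − (-0.831193)·8.166667 = 16.288073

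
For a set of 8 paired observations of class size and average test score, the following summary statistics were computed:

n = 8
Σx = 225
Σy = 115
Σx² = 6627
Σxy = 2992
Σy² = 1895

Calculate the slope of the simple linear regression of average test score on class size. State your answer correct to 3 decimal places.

Sxx = Σx² − (Σx)²/n = 6627 − 6328.125 = 298.875
Sxy = Σxy − (Σx)(Σy)/n = 2992 − 3234.375 = -242.375
b = Sxy/Sxx = -242.375/298.875 = -0.810958

-0.811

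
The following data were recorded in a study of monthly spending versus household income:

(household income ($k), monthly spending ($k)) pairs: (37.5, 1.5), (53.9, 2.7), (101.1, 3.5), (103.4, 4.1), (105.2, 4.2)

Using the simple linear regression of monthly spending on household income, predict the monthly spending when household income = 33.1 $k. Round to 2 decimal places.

n = 5, Σx = 401.1, Σy = 16, Σxy = 1421.41, Σx² = 36291.27
Sxx = Σx² − (Σx)²/n = 36291.27 − 32176.242 = 4115.028
Sxy = Σxy − (Σx)(Σy)/n = 1421.41 − 1283.52 = 137.89
b = Sxy/Sxx = 137.89/4115.028 = 0.033509
a = ȳ − b·x̄ = 3.2 − 0.033509·80.22 = 0.511917
ŷ(33.1) = a + b·33.1 = 0.511917 + 0.033509·33.1 = 1.621061

1.62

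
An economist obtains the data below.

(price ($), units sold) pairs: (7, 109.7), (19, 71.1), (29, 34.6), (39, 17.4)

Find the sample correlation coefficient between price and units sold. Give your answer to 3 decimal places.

n = 4, Σx = 94, Σy = 232.8, Σxy = 3800.8, Σx² = 2772, Σy² = 18589.22
Sxx = Σx² − (Σx)²/n = 2772 − 2209 = 563
Sxy = Σxy − (Σx)(Σy)/n = 3800.8 − 5470.8 = -1670
Syy = Σy² − (Σy)²/n = 18589.22 − 13548.96 = 5040.26
r = Sxy/√(Sxx·Syy) = -1670/√(2837666.38) = -1670/1684.537438 = -0.991370

-0.991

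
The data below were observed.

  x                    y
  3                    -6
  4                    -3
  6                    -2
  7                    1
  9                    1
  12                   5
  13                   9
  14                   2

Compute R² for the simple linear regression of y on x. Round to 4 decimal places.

0.7558

n = 8, Σx = 68, Σy = 7, Σxy = 179, Σx² = 700, Σy² = 161
Sxx = Σx² − (Σx)²/n = 700 − 578 = 122
Sxy = Σxy − (Σx)(Σy)/n = 179 − 59.5 = 119.5
Syy = Σy² − (Σy)²/n = 161 − 6.125 = 154.875
R² = Sxy²/(Sxx·Syy) = (119.5)²/(122·154.875) = 0.755779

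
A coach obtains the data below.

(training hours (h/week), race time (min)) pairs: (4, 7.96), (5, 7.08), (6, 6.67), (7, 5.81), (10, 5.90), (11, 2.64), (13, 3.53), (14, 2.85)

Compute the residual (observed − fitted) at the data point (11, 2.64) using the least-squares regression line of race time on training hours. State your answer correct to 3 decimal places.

-1.544

n = 8, Σx = 70, Σy = 42.44, Σxy = 321.76, Σx² = 712
Sxx = Σx² − (Σx)²/n = 712 − 612.5 = 99.5
Sxy = Σxy − (Σx)(Σy)/n = 321.76 − 371.35 = -49.59
b = Sxy/Sxx = -49.59/99.5 = -0.498392
a = ȳ − b·x̄ = 5.305 − (-0.498392)·8.75 = 9.665930
ŷ(11) = 9.665930 + (-0.498392)·11 = 4.183618
residual = y − ŷ = 2.64 − 4.183618 = -1.543618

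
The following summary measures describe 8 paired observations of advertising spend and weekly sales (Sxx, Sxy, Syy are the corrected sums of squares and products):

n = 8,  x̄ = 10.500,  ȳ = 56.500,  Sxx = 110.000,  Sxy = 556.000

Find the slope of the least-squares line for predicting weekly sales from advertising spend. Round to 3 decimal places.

5.055

b = Sxy/Sxx = 556/110 = 5.054545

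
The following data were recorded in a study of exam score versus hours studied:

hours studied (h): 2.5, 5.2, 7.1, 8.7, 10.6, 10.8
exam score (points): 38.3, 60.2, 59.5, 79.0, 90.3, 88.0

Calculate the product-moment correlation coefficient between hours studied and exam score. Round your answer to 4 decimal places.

n = 6, Σx = 44.9, Σy = 415.3, Σxy = 3426.12, Σx² = 388.39, Σy² = 30770.27
Sxx = Σx² − (Σx)²/n = 388.39 − 336.001667 = 52.388333
Sxy = Σxy − (Σx)(Σy)/n = 3426.12 − 3107.828333 = 318.291667
Syy = Σy² − (Σy)²/n = 30770.27 − 28745.681667 = 2024.588333
r = Sxy/√(Sxx·Syy) = 318.291667/√(106064.808469) = 318.291667/325.675926 = 0.977326

0.9773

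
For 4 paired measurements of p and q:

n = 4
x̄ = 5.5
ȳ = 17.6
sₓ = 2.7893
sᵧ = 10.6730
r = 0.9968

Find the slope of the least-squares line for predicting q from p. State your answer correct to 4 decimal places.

b = r · sᵧ/sₓ = 0.9968 · 10.673/2.7893 = 3.814164

3.8142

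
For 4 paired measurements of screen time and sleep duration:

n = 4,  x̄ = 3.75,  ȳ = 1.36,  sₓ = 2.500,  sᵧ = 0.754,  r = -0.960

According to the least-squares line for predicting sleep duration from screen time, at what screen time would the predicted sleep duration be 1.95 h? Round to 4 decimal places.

1.7123

b = r · sᵧ/sₓ = -0.96 · 0.754/2.5 = -0.289536
a = ȳ − b·x̄ = 1.36 − (-0.289536)·3.75 = 2.44576
Set a + b·x = 1.95: x = (1.95 − 2.44576) / (-0.289536) = 1.712257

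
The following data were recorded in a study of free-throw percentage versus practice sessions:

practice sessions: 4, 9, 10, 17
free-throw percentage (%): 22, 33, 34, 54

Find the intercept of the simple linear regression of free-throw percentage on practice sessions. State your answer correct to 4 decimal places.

n = 4, Σx = 40, Σy = 143, Σxy = 1643, Σx² = 486
Sxx = Σx² − (Σx)²/n = 486 − 400 = 86
Sxy = Σxy − (Σx)(Σy)/n = 1643 − 1430 = 213
b = Sxy/Sxx = 213/86 = 2.476744
a = ȳ − b·x̄ = 35.75 − 2.476744·10 = 10.982558

10.9826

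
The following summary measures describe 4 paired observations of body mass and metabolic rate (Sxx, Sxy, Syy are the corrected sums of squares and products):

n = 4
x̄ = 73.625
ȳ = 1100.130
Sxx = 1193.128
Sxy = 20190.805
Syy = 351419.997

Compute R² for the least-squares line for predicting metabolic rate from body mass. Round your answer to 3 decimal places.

0.972

R² = Sxy²/(Sxx·Syy) = (20190.805)²/(1193.128·351419.997) = 0.972285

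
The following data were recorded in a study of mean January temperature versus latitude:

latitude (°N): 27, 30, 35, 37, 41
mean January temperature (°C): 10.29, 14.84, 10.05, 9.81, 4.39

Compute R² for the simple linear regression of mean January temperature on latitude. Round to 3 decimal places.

0.549

n = 5, Σx = 170, Σy = 49.38, Σxy = 1617.74, Σx² = 5904, Σy² = 542.6204
Sxx = Σx² − (Σx)²/n = 5904 − 5780 = 124
Sxy = Σxy − (Σx)(Σy)/n = 1617.74 − 1678.92 = -61.18
Syy = Σy² − (Σy)²/n = 542.6204 − 487.67688 = 54.94352
R² = Sxy²/(Sxx·Syy) = (-61.18)²/(124·54.94352) = 0.549390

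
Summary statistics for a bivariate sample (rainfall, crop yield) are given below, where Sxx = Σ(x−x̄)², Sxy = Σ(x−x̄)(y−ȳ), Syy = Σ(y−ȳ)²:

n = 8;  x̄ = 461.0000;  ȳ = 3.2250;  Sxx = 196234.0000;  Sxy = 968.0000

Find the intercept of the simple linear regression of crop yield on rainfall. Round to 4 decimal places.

0.9509

b = Sxy/Sxx = 968/196234 = 0.004933
a = ȳ − b·x̄ = 3.225 − 0.004933·461 = 0.950939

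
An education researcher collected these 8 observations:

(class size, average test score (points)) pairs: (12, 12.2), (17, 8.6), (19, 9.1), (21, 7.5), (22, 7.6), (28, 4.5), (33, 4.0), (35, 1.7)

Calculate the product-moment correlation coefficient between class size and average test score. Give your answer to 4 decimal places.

n = 8, Σx = 187, Σy = 55.2, Σxy = 1107.7, Σx² = 4817, Σy² = 458.76
Sxx = Σx² − (Σx)²/n = 4817 − 4371.125 = 445.875
Sxy = Σxy − (Σx)(Σy)/n = 1107.7 − 1290.3 = -182.6
Syy = Σy² − (Σy)²/n = 458.76 − 380.88 = 77.88
r = Sxy/√(Sxx·Syy) = -182.6/√(34724.745) = -182.6/186.345767 = -0.979899

-0.9799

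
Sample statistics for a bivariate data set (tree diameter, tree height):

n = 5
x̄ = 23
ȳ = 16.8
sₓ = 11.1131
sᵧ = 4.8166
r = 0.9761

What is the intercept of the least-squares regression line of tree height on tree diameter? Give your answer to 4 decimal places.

7.0697

b = r · sᵧ/sₓ = 0.9761 · 4.8166/11.1131 = 0.423058
a = ȳ − b·x̄ = 16.8 − 0.423058·23 = 7.069671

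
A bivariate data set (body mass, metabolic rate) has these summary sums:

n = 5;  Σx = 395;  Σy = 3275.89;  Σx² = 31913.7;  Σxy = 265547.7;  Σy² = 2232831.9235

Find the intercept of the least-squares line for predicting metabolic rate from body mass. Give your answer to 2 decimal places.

-97.52

Sxx = Σx² − (Σx)²/n = 31913.7 − 31205 = 708.7
Sxy = Σxy − (Σx)(Σy)/n = 265547.7 − 258795.31 = 6752.39
b = Sxy/Sxx = 6752.39/708.7 = 9.527854
a = ȳ − b·x̄ = 655.178 − 9.527854·79 = -97.522452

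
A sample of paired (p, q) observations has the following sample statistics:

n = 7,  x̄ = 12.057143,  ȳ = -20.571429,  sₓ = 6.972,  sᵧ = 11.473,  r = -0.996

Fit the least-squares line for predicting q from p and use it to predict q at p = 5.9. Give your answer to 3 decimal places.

b = r · sᵧ/sₓ = -0.996 · 11.473/6.972 = -1.639
a = ȳ − b·x̄ = -20.571429 − (-1.639)·12.057143 = -0.809772
ŷ(5.9) = a + b·5.9 = -0.809772 + (-1.639)·5.9 = -10.479872

-10.480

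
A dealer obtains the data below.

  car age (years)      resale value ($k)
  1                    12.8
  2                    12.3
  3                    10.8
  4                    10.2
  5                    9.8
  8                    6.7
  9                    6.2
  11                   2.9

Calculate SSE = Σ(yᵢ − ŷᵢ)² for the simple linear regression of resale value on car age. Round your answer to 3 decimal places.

1.556

n = 8, Σx = 43, Σy = 71.7, Σxy = 300.9, Σx² = 321, Σy² = 723.59
Sxx = Σx² − (Σx)²/n = 321 − 231.125 = 89.875
Sxy = Σxy − (Σx)(Σy)/n = 300.9 − 385.3875 = -84.4875
Syy = Σy² − (Σy)²/n = 723.59 − 642.61125 = 80.97875
b = Sxy/Sxx = -84.4875/89.875 = -0.940056
SSE = Syy − b·Sxy = 80.97875 − (-0.940056)·(-84.4875) = 1.555800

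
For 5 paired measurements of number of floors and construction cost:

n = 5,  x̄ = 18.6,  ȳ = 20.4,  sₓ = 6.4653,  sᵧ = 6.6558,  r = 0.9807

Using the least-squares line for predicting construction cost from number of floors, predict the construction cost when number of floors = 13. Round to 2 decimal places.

b = r · sᵧ/sₓ = 0.9807 · 6.6558/6.4653 = 1.009596
a = ȳ − b·x̄ = 20.4 − 1.009596·18.6 = 1.621509
ŷ(13) = a + b·13 = 1.621509 + 1.009596·13 = 14.746261

14.75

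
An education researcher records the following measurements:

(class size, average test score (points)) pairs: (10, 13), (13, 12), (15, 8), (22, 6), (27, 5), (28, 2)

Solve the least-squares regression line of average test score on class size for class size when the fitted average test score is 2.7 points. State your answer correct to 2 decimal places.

28.50

n = 6, Σx = 115, Σy = 46, Σxy = 729, Σx² = 2491
Sxx = Σx² − (Σx)²/n = 2491 − 2204.166667 = 286.833333
Sxy = Σxy − (Σx)(Σy)/n = 729 − 881.666667 = -152.666667
b = Sxy/Sxx = -152.666667/286.833333 = -0.532249
a = ȳ − b·x̄ = 7.666667 − (-0.532249)·19.166667 = 17.868100
Set a + b·x = 2.7: x = (2.7 − 17.868100) / (-0.532249) = 28.498144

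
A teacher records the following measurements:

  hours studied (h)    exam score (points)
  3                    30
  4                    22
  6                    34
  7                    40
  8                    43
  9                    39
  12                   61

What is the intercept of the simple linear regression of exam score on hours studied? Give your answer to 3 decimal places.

n = 7, Σx = 49, Σy = 269, Σxy = 2089, Σx² = 399
Sxx = Σx² − (Σx)²/n = 399 − 343 = 56
Sxy = Σxy − (Σx)(Σy)/n = 2089 − 1883 = 206
b = Sxy/Sxx = 206/56 = 3.678571
a = ȳ − b·x̄ = 38.428571 − 3.678571·7 = 12.678571

12.679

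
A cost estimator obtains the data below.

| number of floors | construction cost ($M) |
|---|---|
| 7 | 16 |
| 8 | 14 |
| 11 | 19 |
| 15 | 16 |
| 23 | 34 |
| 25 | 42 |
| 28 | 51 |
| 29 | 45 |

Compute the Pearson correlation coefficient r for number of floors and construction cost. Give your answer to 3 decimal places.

0.955

n = 8, Σx = 146, Σy = 237, Σxy = 5238, Σx² = 3238, Σy² = 8615
Sxx = Σx² − (Σx)²/n = 3238 − 2664.5 = 573.5
Sxy = Σxy − (Σx)(Σy)/n = 5238 − 4325.25 = 912.75
Syy = Σy² − (Σy)²/n = 8615 − 7021.125 = 1593.875
r = Sxy/√(Sxx·Syy) = 912.75/√(914087.3125) = 912.75/956.079135 = 0.954680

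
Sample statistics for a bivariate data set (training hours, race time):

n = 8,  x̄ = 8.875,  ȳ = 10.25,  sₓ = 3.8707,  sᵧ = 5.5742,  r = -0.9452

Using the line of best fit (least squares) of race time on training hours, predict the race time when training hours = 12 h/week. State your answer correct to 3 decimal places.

b = r · sᵧ/sₓ = -0.9452 · 5.5742/3.8707 = -1.361184
a = ȳ − b·x̄ = 10.25 − (-1.361184)·8.875 = 22.330506
ŷ(12) = a + b·12 = 22.330506 + (-1.361184)·12 = 5.996301

5.996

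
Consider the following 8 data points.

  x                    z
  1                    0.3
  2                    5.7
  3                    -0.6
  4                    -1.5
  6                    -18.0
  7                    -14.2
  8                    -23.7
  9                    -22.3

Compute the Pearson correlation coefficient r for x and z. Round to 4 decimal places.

n = 8, Σx = 40, Σy = -74.3, Σxy = -593.8, Σx² = 260, Σy² = 1619.81
Sxx = Σx² − (Σx)²/n = 260 − 200 = 60
Sxy = Σxy − (Σx)(Σy)/n = -593.8 − (-371.5) = -222.3
Syy = Σy² − (Σy)²/n = 1619.81 − 690.06125 = 929.74875
r = Sxy/√(Sxx·Syy) = -222.3/√(55784.925) = -222.3/236.188325 = -0.941198

-0.9412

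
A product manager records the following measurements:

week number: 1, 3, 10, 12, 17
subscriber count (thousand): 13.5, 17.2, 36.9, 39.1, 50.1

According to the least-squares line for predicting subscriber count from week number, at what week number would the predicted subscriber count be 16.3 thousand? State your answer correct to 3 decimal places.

2.184

n = 5, Σx = 43, Σy = 156.8, Σxy = 1755, Σx² = 543
Sxx = Σx² − (Σx)²/n = 543 − 369.8 = 173.2
Sxy = Σxy − (Σx)(Σy)/n = 1755 − 1348.48 = 406.52
b = Sxy/Sxx = 406.52/173.2 = 2.347113
a = ȳ − b·x̄ = 31.36 − 2.347113·8.6 = 11.174827
Set a + b·x = 16.3: x = (16.3 − 11.174827) / 2.347113 = 2.183607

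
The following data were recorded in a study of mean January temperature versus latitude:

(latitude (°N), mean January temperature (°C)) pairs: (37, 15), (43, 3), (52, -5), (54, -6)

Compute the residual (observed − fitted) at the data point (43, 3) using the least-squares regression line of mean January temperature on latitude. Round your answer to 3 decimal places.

-2.926

n = 4, Σx = 186, Σy = 7, Σxy = 100, Σx² = 8838
Sxx = Σx² − (Σx)²/n = 8838 − 8649 = 189
Sxy = Σxy − (Σx)(Σy)/n = 100 − 325.5 = -225.5
b = Sxy/Sxx = -225.5/189 = -1.193122
a = ȳ − b·x̄ = 1.75 − (-1.193122)·46.5 = 57.230159
ŷ(43) = 57.230159 + (-1.193122)·43 = 5.925926
residual = y − ŷ = 3 − 5.925926 = -2.925926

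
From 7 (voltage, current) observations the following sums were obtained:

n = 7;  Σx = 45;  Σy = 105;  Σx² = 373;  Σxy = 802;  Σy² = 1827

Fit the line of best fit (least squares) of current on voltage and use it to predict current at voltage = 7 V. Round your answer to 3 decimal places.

Sxx = Σx² − (Σx)²/n = 373 − 289.285714 = 83.714286
Sxy = Σxy − (Σx)(Σy)/n = 802 − 675 = 127
b = Sxy/Sxx = 127/83.714286 = 1.517065
a = ȳ − b·x̄ = 15 − 1.517065·6.428571 = 5.247440
ŷ(7) = a + b·7 = 5.247440 + 1.517065·7 = 15.866894

15.867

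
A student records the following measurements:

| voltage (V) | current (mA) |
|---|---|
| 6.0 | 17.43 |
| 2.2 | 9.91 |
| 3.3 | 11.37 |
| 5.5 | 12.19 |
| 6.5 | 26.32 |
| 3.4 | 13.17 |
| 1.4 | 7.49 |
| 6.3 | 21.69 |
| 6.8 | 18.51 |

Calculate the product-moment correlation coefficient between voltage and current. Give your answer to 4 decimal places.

0.8521

n = 9, Σx = 41.4, Σy = 138.08, Σxy = 719.807, Σx² = 223.68, Σy² = 2415.2536
Sxx = Σx² − (Σx)²/n = 223.68 − 190.44 = 33.24
Sxy = Σxy − (Σx)(Σy)/n = 719.807 − 635.168 = 84.639
Syy = Σy² − (Σy)²/n = 2415.2536 − 2118.454044 = 296.799556
r = Sxy/√(Sxx·Syy) = 84.639/√(9865.617227) = 84.639/99.325813 = 0.852135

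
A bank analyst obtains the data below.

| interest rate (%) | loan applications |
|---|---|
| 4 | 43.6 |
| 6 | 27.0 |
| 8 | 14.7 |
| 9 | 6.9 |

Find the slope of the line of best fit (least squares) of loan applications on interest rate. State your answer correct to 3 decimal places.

n = 4, Σx = 27, Σy = 92.2, Σxy = 516.1, Σx² = 197
Sxx = Σx² − (Σx)²/n = 197 − 182.25 = 14.75
Sxy = Σxy − (Σx)(Σy)/n = 516.1 − 622.35 = -106.25
b = Sxy/Sxx = -106.25/14.75 = -7.203390

-7.203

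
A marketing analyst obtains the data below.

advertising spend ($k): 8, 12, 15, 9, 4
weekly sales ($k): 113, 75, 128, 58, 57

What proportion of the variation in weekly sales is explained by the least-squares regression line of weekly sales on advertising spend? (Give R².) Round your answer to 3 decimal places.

0.386

n = 5, Σx = 48, Σy = 431, Σxy = 4474, Σx² = 530, Σy² = 41391
Sxx = Σx² − (Σx)²/n = 530 − 460.8 = 69.2
Sxy = Σxy − (Σx)(Σy)/n = 4474 − 4137.6 = 336.4
Syy = Σy² − (Σy)²/n = 41391 − 37152.2 = 4238.8
R² = Sxy²/(Sxx·Syy) = (336.4)²/(69.2·4238.8) = 0.385801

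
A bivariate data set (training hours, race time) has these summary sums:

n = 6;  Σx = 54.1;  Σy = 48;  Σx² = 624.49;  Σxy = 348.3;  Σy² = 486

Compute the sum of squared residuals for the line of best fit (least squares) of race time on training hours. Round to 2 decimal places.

Sxx = Σx² − (Σx)²/n = 624.49 − 487.801667 = 136.688333
Sxy = Σxy − (Σx)(Σy)/n = 348.3 − 432.8 = -84.5
Syy = Σy² − (Σy)²/n = 486 − 384 = 102
b = Sxy/Sxx = -84.5/136.688333 = -0.618195
SSE = Syy − b·Sxy = 102 − (-0.618195)·(-84.5) = 49.762550

49.76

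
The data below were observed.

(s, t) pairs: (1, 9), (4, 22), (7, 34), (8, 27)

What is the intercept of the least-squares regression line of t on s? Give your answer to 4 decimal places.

7.8333

n = 4, Σx = 20, Σy = 92, Σxy = 551, Σx² = 130
Sxx = Σx² − (Σx)²/n = 130 − 100 = 30
Sxy = Σxy − (Σx)(Σy)/n = 551 − 460 = 91
b = Sxy/Sxx = 91/30 = 3.033333
a = ȳ − b·x̄ = 23 − 3.033333·5 = 7.833333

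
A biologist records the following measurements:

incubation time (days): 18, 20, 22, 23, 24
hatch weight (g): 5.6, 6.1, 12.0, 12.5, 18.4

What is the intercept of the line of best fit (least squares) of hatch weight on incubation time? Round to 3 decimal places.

n = 5, Σx = 107, Σy = 54.6, Σxy = 1215.9, Σx² = 2313
Sxx = Σx² − (Σx)²/n = 2313 − 2289.8 = 23.2
Sxy = Σxy − (Σx)(Σy)/n = 1215.9 − 1168.44 = 47.46
b = Sxy/Sxx = 47.46/23.2 = 2.045690
a = ȳ − b·x̄ = 10.92 − 2.045690·21.4 = -32.857759

-32.858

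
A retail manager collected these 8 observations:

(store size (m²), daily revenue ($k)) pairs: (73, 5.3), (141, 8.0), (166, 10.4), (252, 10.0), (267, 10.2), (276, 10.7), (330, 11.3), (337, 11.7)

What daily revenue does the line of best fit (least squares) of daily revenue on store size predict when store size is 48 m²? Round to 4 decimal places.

6.0529

n = 8, Σx = 1842, Σy = 77.6, Σxy = 19109.8, Σx² = 486204
Sxx = Σx² − (Σx)²/n = 486204 − 424120.5 = 62083.5
Sxy = Σxy − (Σx)(Σy)/n = 19109.8 − 17867.4 = 1242.4
b = Sxy/Sxx = 1242.4/62083.5 = 0.020012
a = ȳ − b·x̄ = 9.7 − 0.020012·230.25 = 5.092293
ŷ(48) = a + b·48 = 5.092293 + 0.020012·48 = 6.052857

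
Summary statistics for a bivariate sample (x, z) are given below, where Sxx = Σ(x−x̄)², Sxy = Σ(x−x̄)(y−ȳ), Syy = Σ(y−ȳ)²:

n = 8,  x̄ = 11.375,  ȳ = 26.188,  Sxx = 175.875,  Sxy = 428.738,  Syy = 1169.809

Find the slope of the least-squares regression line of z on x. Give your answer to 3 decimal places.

b = Sxy/Sxx = 428.738/175.875 = 2.437743

2.438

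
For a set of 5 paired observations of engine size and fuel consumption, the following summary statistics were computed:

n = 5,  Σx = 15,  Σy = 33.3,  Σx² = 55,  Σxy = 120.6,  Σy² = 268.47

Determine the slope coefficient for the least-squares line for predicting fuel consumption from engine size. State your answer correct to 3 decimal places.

2.070

Sxx = Σx² − (Σx)²/n = 55 − 45 = 10
Sxy = Σxy − (Σx)(Σy)/n = 120.6 − 99.9 = 20.7
b = Sxy/Sxx = 20.7/10 = 2.07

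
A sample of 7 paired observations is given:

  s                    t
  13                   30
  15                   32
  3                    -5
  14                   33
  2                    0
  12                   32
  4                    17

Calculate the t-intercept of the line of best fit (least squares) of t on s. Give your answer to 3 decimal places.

-3.929

n = 7, Σx = 63, Σy = 139, Σxy = 1769, Σx² = 763
Sxx = Σx² − (Σx)²/n = 763 − 567 = 196
Sxy = Σxy − (Σx)(Σy)/n = 1769 − 1251 = 518
b = Sxy/Sxx = 518/196 = 2.642857
a = ȳ − b·x̄ = 19.857143 − 2.642857·9 = -3.928571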